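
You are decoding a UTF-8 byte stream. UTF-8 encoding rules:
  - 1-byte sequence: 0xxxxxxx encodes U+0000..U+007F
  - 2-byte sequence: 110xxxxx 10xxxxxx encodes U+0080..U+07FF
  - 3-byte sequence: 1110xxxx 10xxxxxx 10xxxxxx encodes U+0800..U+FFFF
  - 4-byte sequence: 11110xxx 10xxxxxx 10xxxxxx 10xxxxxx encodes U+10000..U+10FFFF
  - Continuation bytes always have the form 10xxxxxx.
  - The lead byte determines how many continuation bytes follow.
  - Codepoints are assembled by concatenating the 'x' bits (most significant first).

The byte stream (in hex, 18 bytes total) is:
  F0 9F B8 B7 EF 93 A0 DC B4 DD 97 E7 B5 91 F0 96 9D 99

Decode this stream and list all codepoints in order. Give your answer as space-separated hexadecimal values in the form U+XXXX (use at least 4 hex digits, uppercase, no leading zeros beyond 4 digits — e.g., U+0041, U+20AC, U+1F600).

Answer: U+1FE37 U+F4E0 U+0734 U+0757 U+7D51 U+16759

Derivation:
Byte[0]=F0: 4-byte lead, need 3 cont bytes. acc=0x0
Byte[1]=9F: continuation. acc=(acc<<6)|0x1F=0x1F
Byte[2]=B8: continuation. acc=(acc<<6)|0x38=0x7F8
Byte[3]=B7: continuation. acc=(acc<<6)|0x37=0x1FE37
Completed: cp=U+1FE37 (starts at byte 0)
Byte[4]=EF: 3-byte lead, need 2 cont bytes. acc=0xF
Byte[5]=93: continuation. acc=(acc<<6)|0x13=0x3D3
Byte[6]=A0: continuation. acc=(acc<<6)|0x20=0xF4E0
Completed: cp=U+F4E0 (starts at byte 4)
Byte[7]=DC: 2-byte lead, need 1 cont bytes. acc=0x1C
Byte[8]=B4: continuation. acc=(acc<<6)|0x34=0x734
Completed: cp=U+0734 (starts at byte 7)
Byte[9]=DD: 2-byte lead, need 1 cont bytes. acc=0x1D
Byte[10]=97: continuation. acc=(acc<<6)|0x17=0x757
Completed: cp=U+0757 (starts at byte 9)
Byte[11]=E7: 3-byte lead, need 2 cont bytes. acc=0x7
Byte[12]=B5: continuation. acc=(acc<<6)|0x35=0x1F5
Byte[13]=91: continuation. acc=(acc<<6)|0x11=0x7D51
Completed: cp=U+7D51 (starts at byte 11)
Byte[14]=F0: 4-byte lead, need 3 cont bytes. acc=0x0
Byte[15]=96: continuation. acc=(acc<<6)|0x16=0x16
Byte[16]=9D: continuation. acc=(acc<<6)|0x1D=0x59D
Byte[17]=99: continuation. acc=(acc<<6)|0x19=0x16759
Completed: cp=U+16759 (starts at byte 14)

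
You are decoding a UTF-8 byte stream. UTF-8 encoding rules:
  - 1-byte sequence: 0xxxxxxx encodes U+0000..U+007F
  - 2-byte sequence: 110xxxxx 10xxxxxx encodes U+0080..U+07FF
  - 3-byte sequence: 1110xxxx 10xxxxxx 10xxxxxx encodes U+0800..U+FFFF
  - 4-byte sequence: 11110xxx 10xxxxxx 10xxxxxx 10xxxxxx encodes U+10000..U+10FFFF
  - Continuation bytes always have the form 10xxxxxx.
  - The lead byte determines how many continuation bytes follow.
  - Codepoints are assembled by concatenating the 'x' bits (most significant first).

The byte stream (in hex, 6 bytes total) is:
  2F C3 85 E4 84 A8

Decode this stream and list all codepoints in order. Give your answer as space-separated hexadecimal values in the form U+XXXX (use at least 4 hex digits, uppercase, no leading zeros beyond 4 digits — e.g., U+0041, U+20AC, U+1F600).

Answer: U+002F U+00C5 U+4128

Derivation:
Byte[0]=2F: 1-byte ASCII. cp=U+002F
Byte[1]=C3: 2-byte lead, need 1 cont bytes. acc=0x3
Byte[2]=85: continuation. acc=(acc<<6)|0x05=0xC5
Completed: cp=U+00C5 (starts at byte 1)
Byte[3]=E4: 3-byte lead, need 2 cont bytes. acc=0x4
Byte[4]=84: continuation. acc=(acc<<6)|0x04=0x104
Byte[5]=A8: continuation. acc=(acc<<6)|0x28=0x4128
Completed: cp=U+4128 (starts at byte 3)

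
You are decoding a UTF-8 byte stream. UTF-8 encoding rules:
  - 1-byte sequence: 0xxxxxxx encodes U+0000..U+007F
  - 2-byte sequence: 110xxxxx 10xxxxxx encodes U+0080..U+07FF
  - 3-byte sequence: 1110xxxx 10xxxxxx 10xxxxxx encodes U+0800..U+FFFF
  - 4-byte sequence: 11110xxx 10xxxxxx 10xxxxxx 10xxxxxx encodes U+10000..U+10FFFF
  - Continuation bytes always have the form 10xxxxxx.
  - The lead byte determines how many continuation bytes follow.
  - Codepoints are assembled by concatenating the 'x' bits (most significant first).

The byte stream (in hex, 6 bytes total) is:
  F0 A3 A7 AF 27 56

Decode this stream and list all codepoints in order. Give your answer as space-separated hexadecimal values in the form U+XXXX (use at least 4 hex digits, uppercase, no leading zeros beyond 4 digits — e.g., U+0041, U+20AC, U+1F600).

Byte[0]=F0: 4-byte lead, need 3 cont bytes. acc=0x0
Byte[1]=A3: continuation. acc=(acc<<6)|0x23=0x23
Byte[2]=A7: continuation. acc=(acc<<6)|0x27=0x8E7
Byte[3]=AF: continuation. acc=(acc<<6)|0x2F=0x239EF
Completed: cp=U+239EF (starts at byte 0)
Byte[4]=27: 1-byte ASCII. cp=U+0027
Byte[5]=56: 1-byte ASCII. cp=U+0056

Answer: U+239EF U+0027 U+0056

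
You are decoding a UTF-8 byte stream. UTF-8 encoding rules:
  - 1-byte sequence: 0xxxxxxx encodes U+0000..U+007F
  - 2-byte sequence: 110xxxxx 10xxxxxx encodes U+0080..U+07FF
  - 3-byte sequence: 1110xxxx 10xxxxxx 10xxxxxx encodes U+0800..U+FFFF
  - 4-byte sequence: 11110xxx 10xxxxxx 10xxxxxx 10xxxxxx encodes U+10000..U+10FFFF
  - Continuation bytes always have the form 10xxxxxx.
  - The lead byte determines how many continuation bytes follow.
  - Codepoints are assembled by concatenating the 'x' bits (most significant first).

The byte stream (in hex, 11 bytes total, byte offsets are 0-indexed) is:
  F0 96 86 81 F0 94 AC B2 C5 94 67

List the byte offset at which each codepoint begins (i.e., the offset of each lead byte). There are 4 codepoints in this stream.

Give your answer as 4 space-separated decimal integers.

Byte[0]=F0: 4-byte lead, need 3 cont bytes. acc=0x0
Byte[1]=96: continuation. acc=(acc<<6)|0x16=0x16
Byte[2]=86: continuation. acc=(acc<<6)|0x06=0x586
Byte[3]=81: continuation. acc=(acc<<6)|0x01=0x16181
Completed: cp=U+16181 (starts at byte 0)
Byte[4]=F0: 4-byte lead, need 3 cont bytes. acc=0x0
Byte[5]=94: continuation. acc=(acc<<6)|0x14=0x14
Byte[6]=AC: continuation. acc=(acc<<6)|0x2C=0x52C
Byte[7]=B2: continuation. acc=(acc<<6)|0x32=0x14B32
Completed: cp=U+14B32 (starts at byte 4)
Byte[8]=C5: 2-byte lead, need 1 cont bytes. acc=0x5
Byte[9]=94: continuation. acc=(acc<<6)|0x14=0x154
Completed: cp=U+0154 (starts at byte 8)
Byte[10]=67: 1-byte ASCII. cp=U+0067

Answer: 0 4 8 10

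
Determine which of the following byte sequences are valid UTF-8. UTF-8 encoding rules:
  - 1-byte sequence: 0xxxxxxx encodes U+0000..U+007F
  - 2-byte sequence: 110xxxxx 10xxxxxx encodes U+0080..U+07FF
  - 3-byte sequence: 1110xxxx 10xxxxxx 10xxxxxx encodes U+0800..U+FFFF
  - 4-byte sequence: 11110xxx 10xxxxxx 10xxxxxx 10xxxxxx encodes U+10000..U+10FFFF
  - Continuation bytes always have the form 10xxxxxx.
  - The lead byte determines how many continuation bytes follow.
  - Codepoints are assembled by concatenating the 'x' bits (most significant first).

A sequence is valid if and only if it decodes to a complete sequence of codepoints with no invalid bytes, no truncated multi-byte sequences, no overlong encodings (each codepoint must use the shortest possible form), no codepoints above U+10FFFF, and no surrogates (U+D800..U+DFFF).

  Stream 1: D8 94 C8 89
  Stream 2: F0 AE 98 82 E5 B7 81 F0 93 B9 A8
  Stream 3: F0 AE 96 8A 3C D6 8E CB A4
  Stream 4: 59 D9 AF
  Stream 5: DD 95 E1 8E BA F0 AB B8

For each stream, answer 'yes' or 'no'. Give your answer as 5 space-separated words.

Answer: yes yes yes yes no

Derivation:
Stream 1: decodes cleanly. VALID
Stream 2: decodes cleanly. VALID
Stream 3: decodes cleanly. VALID
Stream 4: decodes cleanly. VALID
Stream 5: error at byte offset 8. INVALID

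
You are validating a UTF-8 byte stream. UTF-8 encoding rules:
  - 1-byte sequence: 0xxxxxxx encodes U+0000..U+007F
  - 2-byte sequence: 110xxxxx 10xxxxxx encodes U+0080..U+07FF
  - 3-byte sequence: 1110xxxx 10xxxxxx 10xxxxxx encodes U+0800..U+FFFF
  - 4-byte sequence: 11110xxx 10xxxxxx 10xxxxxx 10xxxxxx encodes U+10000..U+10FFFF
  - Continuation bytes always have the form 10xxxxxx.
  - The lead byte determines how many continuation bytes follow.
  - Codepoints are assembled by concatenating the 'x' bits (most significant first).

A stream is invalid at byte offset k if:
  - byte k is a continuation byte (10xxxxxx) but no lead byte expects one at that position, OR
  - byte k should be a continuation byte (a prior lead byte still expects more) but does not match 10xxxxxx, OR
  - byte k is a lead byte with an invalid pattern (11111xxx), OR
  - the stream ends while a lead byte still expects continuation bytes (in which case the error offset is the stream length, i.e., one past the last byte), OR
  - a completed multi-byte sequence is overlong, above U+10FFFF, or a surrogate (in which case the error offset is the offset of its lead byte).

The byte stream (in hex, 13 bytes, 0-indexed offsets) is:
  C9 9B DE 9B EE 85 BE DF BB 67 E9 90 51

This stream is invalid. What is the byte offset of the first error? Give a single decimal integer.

Byte[0]=C9: 2-byte lead, need 1 cont bytes. acc=0x9
Byte[1]=9B: continuation. acc=(acc<<6)|0x1B=0x25B
Completed: cp=U+025B (starts at byte 0)
Byte[2]=DE: 2-byte lead, need 1 cont bytes. acc=0x1E
Byte[3]=9B: continuation. acc=(acc<<6)|0x1B=0x79B
Completed: cp=U+079B (starts at byte 2)
Byte[4]=EE: 3-byte lead, need 2 cont bytes. acc=0xE
Byte[5]=85: continuation. acc=(acc<<6)|0x05=0x385
Byte[6]=BE: continuation. acc=(acc<<6)|0x3E=0xE17E
Completed: cp=U+E17E (starts at byte 4)
Byte[7]=DF: 2-byte lead, need 1 cont bytes. acc=0x1F
Byte[8]=BB: continuation. acc=(acc<<6)|0x3B=0x7FB
Completed: cp=U+07FB (starts at byte 7)
Byte[9]=67: 1-byte ASCII. cp=U+0067
Byte[10]=E9: 3-byte lead, need 2 cont bytes. acc=0x9
Byte[11]=90: continuation. acc=(acc<<6)|0x10=0x250
Byte[12]=51: expected 10xxxxxx continuation. INVALID

Answer: 12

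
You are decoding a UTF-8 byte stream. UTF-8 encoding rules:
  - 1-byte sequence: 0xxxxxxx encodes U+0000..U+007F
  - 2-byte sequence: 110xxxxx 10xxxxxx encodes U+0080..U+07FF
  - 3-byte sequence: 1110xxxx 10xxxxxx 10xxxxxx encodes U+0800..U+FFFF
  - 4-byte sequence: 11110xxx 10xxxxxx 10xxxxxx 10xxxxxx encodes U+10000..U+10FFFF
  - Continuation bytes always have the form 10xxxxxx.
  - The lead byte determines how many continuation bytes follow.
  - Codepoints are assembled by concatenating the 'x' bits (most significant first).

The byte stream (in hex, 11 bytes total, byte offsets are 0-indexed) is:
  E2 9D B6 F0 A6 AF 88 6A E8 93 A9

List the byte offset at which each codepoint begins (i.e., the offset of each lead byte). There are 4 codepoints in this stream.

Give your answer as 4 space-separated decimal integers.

Answer: 0 3 7 8

Derivation:
Byte[0]=E2: 3-byte lead, need 2 cont bytes. acc=0x2
Byte[1]=9D: continuation. acc=(acc<<6)|0x1D=0x9D
Byte[2]=B6: continuation. acc=(acc<<6)|0x36=0x2776
Completed: cp=U+2776 (starts at byte 0)
Byte[3]=F0: 4-byte lead, need 3 cont bytes. acc=0x0
Byte[4]=A6: continuation. acc=(acc<<6)|0x26=0x26
Byte[5]=AF: continuation. acc=(acc<<6)|0x2F=0x9AF
Byte[6]=88: continuation. acc=(acc<<6)|0x08=0x26BC8
Completed: cp=U+26BC8 (starts at byte 3)
Byte[7]=6A: 1-byte ASCII. cp=U+006A
Byte[8]=E8: 3-byte lead, need 2 cont bytes. acc=0x8
Byte[9]=93: continuation. acc=(acc<<6)|0x13=0x213
Byte[10]=A9: continuation. acc=(acc<<6)|0x29=0x84E9
Completed: cp=U+84E9 (starts at byte 8)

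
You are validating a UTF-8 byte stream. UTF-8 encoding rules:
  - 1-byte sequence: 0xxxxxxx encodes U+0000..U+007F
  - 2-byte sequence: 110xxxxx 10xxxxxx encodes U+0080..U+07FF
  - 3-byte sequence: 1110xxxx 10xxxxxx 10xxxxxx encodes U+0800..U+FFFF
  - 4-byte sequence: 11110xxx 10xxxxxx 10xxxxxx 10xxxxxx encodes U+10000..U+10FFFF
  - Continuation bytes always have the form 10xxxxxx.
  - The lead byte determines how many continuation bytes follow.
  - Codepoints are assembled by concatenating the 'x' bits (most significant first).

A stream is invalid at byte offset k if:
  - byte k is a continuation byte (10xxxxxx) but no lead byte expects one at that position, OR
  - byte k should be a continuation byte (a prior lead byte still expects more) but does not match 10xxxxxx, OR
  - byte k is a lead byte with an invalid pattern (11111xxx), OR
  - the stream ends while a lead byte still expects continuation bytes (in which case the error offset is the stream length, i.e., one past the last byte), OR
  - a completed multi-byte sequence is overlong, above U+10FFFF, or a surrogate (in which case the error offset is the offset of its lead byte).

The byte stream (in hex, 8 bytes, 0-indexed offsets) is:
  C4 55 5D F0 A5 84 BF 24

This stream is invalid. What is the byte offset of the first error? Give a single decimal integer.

Byte[0]=C4: 2-byte lead, need 1 cont bytes. acc=0x4
Byte[1]=55: expected 10xxxxxx continuation. INVALID

Answer: 1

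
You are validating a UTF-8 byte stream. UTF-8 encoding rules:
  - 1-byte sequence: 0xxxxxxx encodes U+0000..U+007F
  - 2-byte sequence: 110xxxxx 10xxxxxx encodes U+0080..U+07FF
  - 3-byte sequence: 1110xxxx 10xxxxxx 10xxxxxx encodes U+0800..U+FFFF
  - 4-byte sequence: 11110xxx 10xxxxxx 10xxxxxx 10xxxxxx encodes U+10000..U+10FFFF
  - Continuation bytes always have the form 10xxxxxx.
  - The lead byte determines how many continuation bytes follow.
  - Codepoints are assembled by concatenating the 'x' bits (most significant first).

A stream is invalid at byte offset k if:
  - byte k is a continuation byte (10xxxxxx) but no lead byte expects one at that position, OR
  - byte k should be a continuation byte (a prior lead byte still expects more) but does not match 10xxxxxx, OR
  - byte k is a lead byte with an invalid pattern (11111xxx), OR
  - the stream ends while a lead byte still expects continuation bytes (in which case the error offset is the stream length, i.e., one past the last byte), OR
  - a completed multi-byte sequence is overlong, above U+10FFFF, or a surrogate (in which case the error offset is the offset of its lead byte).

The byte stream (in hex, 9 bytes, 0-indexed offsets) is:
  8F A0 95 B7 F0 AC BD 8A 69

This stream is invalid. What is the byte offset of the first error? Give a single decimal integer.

Byte[0]=8F: INVALID lead byte (not 0xxx/110x/1110/11110)

Answer: 0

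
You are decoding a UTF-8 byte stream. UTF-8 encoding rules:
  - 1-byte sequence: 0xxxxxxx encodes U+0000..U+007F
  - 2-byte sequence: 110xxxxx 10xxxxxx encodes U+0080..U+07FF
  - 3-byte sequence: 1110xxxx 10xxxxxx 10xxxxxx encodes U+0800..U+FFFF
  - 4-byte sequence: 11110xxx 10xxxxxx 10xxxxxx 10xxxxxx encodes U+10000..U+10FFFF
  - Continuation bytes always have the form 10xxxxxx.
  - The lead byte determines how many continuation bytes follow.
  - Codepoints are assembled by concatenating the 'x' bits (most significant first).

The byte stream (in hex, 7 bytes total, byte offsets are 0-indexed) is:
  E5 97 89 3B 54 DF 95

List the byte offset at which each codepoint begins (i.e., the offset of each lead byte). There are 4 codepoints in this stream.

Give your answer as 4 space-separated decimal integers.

Answer: 0 3 4 5

Derivation:
Byte[0]=E5: 3-byte lead, need 2 cont bytes. acc=0x5
Byte[1]=97: continuation. acc=(acc<<6)|0x17=0x157
Byte[2]=89: continuation. acc=(acc<<6)|0x09=0x55C9
Completed: cp=U+55C9 (starts at byte 0)
Byte[3]=3B: 1-byte ASCII. cp=U+003B
Byte[4]=54: 1-byte ASCII. cp=U+0054
Byte[5]=DF: 2-byte lead, need 1 cont bytes. acc=0x1F
Byte[6]=95: continuation. acc=(acc<<6)|0x15=0x7D5
Completed: cp=U+07D5 (starts at byte 5)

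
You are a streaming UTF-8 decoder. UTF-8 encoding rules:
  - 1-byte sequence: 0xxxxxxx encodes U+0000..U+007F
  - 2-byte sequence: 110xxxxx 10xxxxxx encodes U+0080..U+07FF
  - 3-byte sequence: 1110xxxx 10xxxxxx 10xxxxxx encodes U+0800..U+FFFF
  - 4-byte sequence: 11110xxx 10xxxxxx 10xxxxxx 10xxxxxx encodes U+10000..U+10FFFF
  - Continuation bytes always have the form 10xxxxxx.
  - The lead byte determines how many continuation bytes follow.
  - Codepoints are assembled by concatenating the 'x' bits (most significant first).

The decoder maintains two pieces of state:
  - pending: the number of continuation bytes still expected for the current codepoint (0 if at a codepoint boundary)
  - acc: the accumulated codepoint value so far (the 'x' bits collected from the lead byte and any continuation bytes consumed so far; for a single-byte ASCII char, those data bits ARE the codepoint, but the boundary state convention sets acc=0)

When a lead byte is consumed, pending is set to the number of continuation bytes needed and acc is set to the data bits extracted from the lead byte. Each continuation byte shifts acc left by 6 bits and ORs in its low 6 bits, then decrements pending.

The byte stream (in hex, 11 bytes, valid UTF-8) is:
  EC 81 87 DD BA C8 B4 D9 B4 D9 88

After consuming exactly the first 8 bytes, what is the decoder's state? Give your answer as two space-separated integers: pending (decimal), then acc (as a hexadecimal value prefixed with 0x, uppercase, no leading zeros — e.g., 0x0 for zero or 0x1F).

Answer: 1 0x19

Derivation:
Byte[0]=EC: 3-byte lead. pending=2, acc=0xC
Byte[1]=81: continuation. acc=(acc<<6)|0x01=0x301, pending=1
Byte[2]=87: continuation. acc=(acc<<6)|0x07=0xC047, pending=0
Byte[3]=DD: 2-byte lead. pending=1, acc=0x1D
Byte[4]=BA: continuation. acc=(acc<<6)|0x3A=0x77A, pending=0
Byte[5]=C8: 2-byte lead. pending=1, acc=0x8
Byte[6]=B4: continuation. acc=(acc<<6)|0x34=0x234, pending=0
Byte[7]=D9: 2-byte lead. pending=1, acc=0x19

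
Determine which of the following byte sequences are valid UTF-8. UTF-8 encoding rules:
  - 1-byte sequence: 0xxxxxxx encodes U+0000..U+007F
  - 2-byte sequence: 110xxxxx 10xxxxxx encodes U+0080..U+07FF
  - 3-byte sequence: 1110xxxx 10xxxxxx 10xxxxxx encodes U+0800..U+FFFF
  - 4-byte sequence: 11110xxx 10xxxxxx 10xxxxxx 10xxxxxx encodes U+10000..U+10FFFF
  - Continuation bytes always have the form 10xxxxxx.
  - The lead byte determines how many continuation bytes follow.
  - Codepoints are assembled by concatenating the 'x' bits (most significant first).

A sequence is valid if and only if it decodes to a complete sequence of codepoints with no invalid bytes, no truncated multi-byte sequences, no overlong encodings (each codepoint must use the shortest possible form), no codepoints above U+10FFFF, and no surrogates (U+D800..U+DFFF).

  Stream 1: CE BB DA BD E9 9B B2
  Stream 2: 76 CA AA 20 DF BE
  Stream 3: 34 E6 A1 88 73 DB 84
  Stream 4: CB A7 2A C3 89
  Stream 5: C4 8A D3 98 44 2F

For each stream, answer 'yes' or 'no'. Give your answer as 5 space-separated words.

Answer: yes yes yes yes yes

Derivation:
Stream 1: decodes cleanly. VALID
Stream 2: decodes cleanly. VALID
Stream 3: decodes cleanly. VALID
Stream 4: decodes cleanly. VALID
Stream 5: decodes cleanly. VALID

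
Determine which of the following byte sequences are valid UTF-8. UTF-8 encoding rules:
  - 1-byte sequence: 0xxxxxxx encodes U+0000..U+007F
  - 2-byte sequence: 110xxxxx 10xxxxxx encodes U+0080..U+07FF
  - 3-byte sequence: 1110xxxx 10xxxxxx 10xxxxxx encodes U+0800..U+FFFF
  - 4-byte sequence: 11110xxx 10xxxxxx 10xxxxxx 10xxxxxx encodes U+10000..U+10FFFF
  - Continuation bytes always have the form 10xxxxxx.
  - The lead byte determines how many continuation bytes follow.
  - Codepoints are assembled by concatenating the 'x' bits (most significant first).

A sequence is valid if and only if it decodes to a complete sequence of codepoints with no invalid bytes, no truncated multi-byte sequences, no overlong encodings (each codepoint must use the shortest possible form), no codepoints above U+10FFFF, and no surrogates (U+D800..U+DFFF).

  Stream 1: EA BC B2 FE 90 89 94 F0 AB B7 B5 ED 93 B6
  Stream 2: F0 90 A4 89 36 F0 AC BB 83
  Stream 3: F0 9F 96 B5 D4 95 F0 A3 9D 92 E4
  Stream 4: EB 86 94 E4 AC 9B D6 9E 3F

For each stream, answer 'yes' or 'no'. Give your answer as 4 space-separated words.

Stream 1: error at byte offset 3. INVALID
Stream 2: decodes cleanly. VALID
Stream 3: error at byte offset 11. INVALID
Stream 4: decodes cleanly. VALID

Answer: no yes no yes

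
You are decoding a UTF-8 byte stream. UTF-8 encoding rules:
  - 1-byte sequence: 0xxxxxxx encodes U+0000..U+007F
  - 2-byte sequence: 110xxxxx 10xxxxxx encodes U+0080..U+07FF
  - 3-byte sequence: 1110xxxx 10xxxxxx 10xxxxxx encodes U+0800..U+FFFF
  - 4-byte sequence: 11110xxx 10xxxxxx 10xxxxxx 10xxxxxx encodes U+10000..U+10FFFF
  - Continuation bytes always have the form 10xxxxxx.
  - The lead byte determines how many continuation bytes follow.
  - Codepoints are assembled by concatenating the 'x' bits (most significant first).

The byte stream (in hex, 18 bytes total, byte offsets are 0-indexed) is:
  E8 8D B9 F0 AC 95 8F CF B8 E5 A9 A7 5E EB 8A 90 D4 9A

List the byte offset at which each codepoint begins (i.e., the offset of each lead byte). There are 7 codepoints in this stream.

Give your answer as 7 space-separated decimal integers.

Byte[0]=E8: 3-byte lead, need 2 cont bytes. acc=0x8
Byte[1]=8D: continuation. acc=(acc<<6)|0x0D=0x20D
Byte[2]=B9: continuation. acc=(acc<<6)|0x39=0x8379
Completed: cp=U+8379 (starts at byte 0)
Byte[3]=F0: 4-byte lead, need 3 cont bytes. acc=0x0
Byte[4]=AC: continuation. acc=(acc<<6)|0x2C=0x2C
Byte[5]=95: continuation. acc=(acc<<6)|0x15=0xB15
Byte[6]=8F: continuation. acc=(acc<<6)|0x0F=0x2C54F
Completed: cp=U+2C54F (starts at byte 3)
Byte[7]=CF: 2-byte lead, need 1 cont bytes. acc=0xF
Byte[8]=B8: continuation. acc=(acc<<6)|0x38=0x3F8
Completed: cp=U+03F8 (starts at byte 7)
Byte[9]=E5: 3-byte lead, need 2 cont bytes. acc=0x5
Byte[10]=A9: continuation. acc=(acc<<6)|0x29=0x169
Byte[11]=A7: continuation. acc=(acc<<6)|0x27=0x5A67
Completed: cp=U+5A67 (starts at byte 9)
Byte[12]=5E: 1-byte ASCII. cp=U+005E
Byte[13]=EB: 3-byte lead, need 2 cont bytes. acc=0xB
Byte[14]=8A: continuation. acc=(acc<<6)|0x0A=0x2CA
Byte[15]=90: continuation. acc=(acc<<6)|0x10=0xB290
Completed: cp=U+B290 (starts at byte 13)
Byte[16]=D4: 2-byte lead, need 1 cont bytes. acc=0x14
Byte[17]=9A: continuation. acc=(acc<<6)|0x1A=0x51A
Completed: cp=U+051A (starts at byte 16)

Answer: 0 3 7 9 12 13 16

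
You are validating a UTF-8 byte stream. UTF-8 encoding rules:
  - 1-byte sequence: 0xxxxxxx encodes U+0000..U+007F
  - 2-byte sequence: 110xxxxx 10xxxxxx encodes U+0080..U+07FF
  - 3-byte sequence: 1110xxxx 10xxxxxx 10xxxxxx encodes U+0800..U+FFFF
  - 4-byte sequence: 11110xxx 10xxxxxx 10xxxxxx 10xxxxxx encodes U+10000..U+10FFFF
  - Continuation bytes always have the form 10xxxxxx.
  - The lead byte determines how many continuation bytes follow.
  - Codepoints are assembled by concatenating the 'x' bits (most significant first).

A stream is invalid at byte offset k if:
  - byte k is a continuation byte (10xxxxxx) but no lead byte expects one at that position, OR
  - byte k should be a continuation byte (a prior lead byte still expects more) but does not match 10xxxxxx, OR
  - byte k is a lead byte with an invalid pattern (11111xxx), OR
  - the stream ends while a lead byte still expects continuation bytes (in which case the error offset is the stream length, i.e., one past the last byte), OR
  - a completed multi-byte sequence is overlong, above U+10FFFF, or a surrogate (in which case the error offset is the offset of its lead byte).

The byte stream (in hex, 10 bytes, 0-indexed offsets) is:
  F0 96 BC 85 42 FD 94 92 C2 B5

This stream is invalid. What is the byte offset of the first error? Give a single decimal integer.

Byte[0]=F0: 4-byte lead, need 3 cont bytes. acc=0x0
Byte[1]=96: continuation. acc=(acc<<6)|0x16=0x16
Byte[2]=BC: continuation. acc=(acc<<6)|0x3C=0x5BC
Byte[3]=85: continuation. acc=(acc<<6)|0x05=0x16F05
Completed: cp=U+16F05 (starts at byte 0)
Byte[4]=42: 1-byte ASCII. cp=U+0042
Byte[5]=FD: INVALID lead byte (not 0xxx/110x/1110/11110)

Answer: 5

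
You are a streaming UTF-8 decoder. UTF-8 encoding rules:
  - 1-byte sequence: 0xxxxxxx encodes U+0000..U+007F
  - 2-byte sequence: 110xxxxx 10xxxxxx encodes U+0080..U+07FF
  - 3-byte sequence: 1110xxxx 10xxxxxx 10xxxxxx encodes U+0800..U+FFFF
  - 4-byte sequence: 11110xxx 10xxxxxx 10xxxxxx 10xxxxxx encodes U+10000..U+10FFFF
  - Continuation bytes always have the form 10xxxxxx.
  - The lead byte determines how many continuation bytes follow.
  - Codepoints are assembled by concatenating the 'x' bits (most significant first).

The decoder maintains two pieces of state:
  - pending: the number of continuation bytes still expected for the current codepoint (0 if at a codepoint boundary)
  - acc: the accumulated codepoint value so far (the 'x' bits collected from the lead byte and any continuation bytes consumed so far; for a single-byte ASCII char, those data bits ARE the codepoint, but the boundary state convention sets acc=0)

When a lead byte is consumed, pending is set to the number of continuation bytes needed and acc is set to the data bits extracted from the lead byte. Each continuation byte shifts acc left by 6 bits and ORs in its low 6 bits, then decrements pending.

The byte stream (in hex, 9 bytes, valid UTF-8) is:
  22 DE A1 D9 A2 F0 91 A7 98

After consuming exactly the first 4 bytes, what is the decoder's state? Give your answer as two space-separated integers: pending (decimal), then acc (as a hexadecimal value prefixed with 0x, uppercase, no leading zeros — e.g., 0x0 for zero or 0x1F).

Byte[0]=22: 1-byte. pending=0, acc=0x0
Byte[1]=DE: 2-byte lead. pending=1, acc=0x1E
Byte[2]=A1: continuation. acc=(acc<<6)|0x21=0x7A1, pending=0
Byte[3]=D9: 2-byte lead. pending=1, acc=0x19

Answer: 1 0x19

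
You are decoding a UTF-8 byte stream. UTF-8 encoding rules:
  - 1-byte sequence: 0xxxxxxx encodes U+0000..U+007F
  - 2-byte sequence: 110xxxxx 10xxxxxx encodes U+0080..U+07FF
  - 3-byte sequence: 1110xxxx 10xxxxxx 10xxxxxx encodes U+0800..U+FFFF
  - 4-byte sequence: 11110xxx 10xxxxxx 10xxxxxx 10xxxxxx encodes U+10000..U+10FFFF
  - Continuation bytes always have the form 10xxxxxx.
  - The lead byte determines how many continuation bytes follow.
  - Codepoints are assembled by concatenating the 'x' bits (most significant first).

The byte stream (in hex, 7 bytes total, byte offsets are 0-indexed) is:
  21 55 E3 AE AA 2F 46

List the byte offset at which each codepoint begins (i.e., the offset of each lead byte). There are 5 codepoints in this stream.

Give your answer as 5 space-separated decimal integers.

Answer: 0 1 2 5 6

Derivation:
Byte[0]=21: 1-byte ASCII. cp=U+0021
Byte[1]=55: 1-byte ASCII. cp=U+0055
Byte[2]=E3: 3-byte lead, need 2 cont bytes. acc=0x3
Byte[3]=AE: continuation. acc=(acc<<6)|0x2E=0xEE
Byte[4]=AA: continuation. acc=(acc<<6)|0x2A=0x3BAA
Completed: cp=U+3BAA (starts at byte 2)
Byte[5]=2F: 1-byte ASCII. cp=U+002F
Byte[6]=46: 1-byte ASCII. cp=U+0046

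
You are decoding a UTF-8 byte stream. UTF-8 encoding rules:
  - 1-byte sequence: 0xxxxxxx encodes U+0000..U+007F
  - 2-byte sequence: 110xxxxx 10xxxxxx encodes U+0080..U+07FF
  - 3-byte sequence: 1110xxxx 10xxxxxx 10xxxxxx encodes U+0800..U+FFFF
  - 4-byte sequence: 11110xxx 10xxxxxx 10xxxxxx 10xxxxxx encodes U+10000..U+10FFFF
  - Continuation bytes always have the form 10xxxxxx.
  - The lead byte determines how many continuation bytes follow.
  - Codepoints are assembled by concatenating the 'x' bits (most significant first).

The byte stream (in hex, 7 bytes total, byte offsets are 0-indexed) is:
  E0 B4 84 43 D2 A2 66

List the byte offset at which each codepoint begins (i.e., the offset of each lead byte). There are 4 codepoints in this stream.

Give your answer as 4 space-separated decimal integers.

Byte[0]=E0: 3-byte lead, need 2 cont bytes. acc=0x0
Byte[1]=B4: continuation. acc=(acc<<6)|0x34=0x34
Byte[2]=84: continuation. acc=(acc<<6)|0x04=0xD04
Completed: cp=U+0D04 (starts at byte 0)
Byte[3]=43: 1-byte ASCII. cp=U+0043
Byte[4]=D2: 2-byte lead, need 1 cont bytes. acc=0x12
Byte[5]=A2: continuation. acc=(acc<<6)|0x22=0x4A2
Completed: cp=U+04A2 (starts at byte 4)
Byte[6]=66: 1-byte ASCII. cp=U+0066

Answer: 0 3 4 6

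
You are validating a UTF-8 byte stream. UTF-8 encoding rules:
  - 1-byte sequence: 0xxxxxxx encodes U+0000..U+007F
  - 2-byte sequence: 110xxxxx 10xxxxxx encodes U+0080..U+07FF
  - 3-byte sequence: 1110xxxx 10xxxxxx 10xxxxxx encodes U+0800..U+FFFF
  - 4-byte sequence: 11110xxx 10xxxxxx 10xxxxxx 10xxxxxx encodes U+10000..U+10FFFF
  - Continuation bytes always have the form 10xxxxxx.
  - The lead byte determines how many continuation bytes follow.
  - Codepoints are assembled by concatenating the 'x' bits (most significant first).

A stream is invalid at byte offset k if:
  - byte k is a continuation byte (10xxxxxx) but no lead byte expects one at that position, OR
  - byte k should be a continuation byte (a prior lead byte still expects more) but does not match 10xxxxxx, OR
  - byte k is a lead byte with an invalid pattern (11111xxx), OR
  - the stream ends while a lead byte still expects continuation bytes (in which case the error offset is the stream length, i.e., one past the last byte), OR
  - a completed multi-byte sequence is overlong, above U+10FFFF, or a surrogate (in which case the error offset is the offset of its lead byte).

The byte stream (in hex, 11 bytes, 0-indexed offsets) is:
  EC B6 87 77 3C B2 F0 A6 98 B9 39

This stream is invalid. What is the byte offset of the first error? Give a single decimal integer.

Answer: 5

Derivation:
Byte[0]=EC: 3-byte lead, need 2 cont bytes. acc=0xC
Byte[1]=B6: continuation. acc=(acc<<6)|0x36=0x336
Byte[2]=87: continuation. acc=(acc<<6)|0x07=0xCD87
Completed: cp=U+CD87 (starts at byte 0)
Byte[3]=77: 1-byte ASCII. cp=U+0077
Byte[4]=3C: 1-byte ASCII. cp=U+003C
Byte[5]=B2: INVALID lead byte (not 0xxx/110x/1110/11110)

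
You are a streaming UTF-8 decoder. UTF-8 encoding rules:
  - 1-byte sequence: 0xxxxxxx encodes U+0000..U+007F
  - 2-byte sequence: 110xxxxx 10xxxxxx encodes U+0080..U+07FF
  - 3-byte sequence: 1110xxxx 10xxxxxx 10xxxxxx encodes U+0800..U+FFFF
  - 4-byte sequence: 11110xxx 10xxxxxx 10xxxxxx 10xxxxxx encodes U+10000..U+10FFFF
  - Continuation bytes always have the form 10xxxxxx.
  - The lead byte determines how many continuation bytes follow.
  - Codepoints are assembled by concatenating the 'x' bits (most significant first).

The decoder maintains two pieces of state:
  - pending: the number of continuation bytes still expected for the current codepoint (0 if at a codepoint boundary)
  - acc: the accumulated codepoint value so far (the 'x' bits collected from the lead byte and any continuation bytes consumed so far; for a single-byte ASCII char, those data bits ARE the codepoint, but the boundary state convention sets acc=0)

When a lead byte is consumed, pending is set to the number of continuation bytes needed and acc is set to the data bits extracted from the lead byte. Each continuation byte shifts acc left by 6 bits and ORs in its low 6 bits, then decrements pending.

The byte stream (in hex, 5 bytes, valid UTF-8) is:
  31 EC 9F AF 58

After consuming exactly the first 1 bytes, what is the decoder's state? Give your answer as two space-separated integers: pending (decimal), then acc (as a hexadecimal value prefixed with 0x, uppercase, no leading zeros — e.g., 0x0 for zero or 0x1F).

Answer: 0 0x0

Derivation:
Byte[0]=31: 1-byte. pending=0, acc=0x0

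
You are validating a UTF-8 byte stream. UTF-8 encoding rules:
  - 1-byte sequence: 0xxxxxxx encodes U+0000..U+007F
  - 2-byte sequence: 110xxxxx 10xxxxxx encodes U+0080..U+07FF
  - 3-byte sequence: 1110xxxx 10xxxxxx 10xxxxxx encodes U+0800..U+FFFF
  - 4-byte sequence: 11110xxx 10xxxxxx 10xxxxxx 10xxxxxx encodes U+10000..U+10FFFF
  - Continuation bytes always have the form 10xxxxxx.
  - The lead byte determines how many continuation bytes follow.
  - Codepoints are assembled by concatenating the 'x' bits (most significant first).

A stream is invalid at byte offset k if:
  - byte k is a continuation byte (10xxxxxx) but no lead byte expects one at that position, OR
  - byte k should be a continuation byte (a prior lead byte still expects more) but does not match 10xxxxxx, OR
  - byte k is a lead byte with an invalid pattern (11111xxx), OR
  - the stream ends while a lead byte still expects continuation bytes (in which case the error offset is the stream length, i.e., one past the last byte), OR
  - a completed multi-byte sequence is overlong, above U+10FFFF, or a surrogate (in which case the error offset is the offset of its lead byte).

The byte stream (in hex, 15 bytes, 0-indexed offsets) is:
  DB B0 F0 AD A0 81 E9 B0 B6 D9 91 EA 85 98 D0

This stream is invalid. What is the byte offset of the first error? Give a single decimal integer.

Answer: 15

Derivation:
Byte[0]=DB: 2-byte lead, need 1 cont bytes. acc=0x1B
Byte[1]=B0: continuation. acc=(acc<<6)|0x30=0x6F0
Completed: cp=U+06F0 (starts at byte 0)
Byte[2]=F0: 4-byte lead, need 3 cont bytes. acc=0x0
Byte[3]=AD: continuation. acc=(acc<<6)|0x2D=0x2D
Byte[4]=A0: continuation. acc=(acc<<6)|0x20=0xB60
Byte[5]=81: continuation. acc=(acc<<6)|0x01=0x2D801
Completed: cp=U+2D801 (starts at byte 2)
Byte[6]=E9: 3-byte lead, need 2 cont bytes. acc=0x9
Byte[7]=B0: continuation. acc=(acc<<6)|0x30=0x270
Byte[8]=B6: continuation. acc=(acc<<6)|0x36=0x9C36
Completed: cp=U+9C36 (starts at byte 6)
Byte[9]=D9: 2-byte lead, need 1 cont bytes. acc=0x19
Byte[10]=91: continuation. acc=(acc<<6)|0x11=0x651
Completed: cp=U+0651 (starts at byte 9)
Byte[11]=EA: 3-byte lead, need 2 cont bytes. acc=0xA
Byte[12]=85: continuation. acc=(acc<<6)|0x05=0x285
Byte[13]=98: continuation. acc=(acc<<6)|0x18=0xA158
Completed: cp=U+A158 (starts at byte 11)
Byte[14]=D0: 2-byte lead, need 1 cont bytes. acc=0x10
Byte[15]: stream ended, expected continuation. INVALID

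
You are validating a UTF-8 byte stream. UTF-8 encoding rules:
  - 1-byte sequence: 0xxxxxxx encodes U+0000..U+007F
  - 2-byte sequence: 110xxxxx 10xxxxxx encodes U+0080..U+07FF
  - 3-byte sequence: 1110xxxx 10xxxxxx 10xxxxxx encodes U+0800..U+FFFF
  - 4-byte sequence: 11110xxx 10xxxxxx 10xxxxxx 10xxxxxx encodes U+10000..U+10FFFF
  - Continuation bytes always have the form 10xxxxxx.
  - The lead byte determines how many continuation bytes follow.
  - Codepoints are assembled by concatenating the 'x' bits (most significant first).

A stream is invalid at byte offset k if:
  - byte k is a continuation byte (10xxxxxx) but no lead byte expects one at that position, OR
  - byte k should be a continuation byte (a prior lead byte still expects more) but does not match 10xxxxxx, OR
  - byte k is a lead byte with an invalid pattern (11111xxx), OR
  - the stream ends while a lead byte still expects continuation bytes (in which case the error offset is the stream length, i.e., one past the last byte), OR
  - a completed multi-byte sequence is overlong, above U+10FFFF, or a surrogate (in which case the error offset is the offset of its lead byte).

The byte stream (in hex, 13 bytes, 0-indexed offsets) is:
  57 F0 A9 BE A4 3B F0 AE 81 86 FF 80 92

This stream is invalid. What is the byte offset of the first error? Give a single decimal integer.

Byte[0]=57: 1-byte ASCII. cp=U+0057
Byte[1]=F0: 4-byte lead, need 3 cont bytes. acc=0x0
Byte[2]=A9: continuation. acc=(acc<<6)|0x29=0x29
Byte[3]=BE: continuation. acc=(acc<<6)|0x3E=0xA7E
Byte[4]=A4: continuation. acc=(acc<<6)|0x24=0x29FA4
Completed: cp=U+29FA4 (starts at byte 1)
Byte[5]=3B: 1-byte ASCII. cp=U+003B
Byte[6]=F0: 4-byte lead, need 3 cont bytes. acc=0x0
Byte[7]=AE: continuation. acc=(acc<<6)|0x2E=0x2E
Byte[8]=81: continuation. acc=(acc<<6)|0x01=0xB81
Byte[9]=86: continuation. acc=(acc<<6)|0x06=0x2E046
Completed: cp=U+2E046 (starts at byte 6)
Byte[10]=FF: INVALID lead byte (not 0xxx/110x/1110/11110)

Answer: 10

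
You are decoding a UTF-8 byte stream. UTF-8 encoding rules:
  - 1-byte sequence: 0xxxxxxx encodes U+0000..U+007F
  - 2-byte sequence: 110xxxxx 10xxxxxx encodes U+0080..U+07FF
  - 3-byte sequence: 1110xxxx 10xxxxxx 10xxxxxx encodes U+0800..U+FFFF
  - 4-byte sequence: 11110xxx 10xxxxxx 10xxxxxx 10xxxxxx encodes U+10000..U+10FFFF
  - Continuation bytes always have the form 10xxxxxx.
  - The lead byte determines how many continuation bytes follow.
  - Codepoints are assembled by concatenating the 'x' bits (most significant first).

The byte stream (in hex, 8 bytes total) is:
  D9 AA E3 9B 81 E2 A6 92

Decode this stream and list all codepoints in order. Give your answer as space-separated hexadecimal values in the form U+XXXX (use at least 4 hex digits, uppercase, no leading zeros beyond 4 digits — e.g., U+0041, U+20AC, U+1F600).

Byte[0]=D9: 2-byte lead, need 1 cont bytes. acc=0x19
Byte[1]=AA: continuation. acc=(acc<<6)|0x2A=0x66A
Completed: cp=U+066A (starts at byte 0)
Byte[2]=E3: 3-byte lead, need 2 cont bytes. acc=0x3
Byte[3]=9B: continuation. acc=(acc<<6)|0x1B=0xDB
Byte[4]=81: continuation. acc=(acc<<6)|0x01=0x36C1
Completed: cp=U+36C1 (starts at byte 2)
Byte[5]=E2: 3-byte lead, need 2 cont bytes. acc=0x2
Byte[6]=A6: continuation. acc=(acc<<6)|0x26=0xA6
Byte[7]=92: continuation. acc=(acc<<6)|0x12=0x2992
Completed: cp=U+2992 (starts at byte 5)

Answer: U+066A U+36C1 U+2992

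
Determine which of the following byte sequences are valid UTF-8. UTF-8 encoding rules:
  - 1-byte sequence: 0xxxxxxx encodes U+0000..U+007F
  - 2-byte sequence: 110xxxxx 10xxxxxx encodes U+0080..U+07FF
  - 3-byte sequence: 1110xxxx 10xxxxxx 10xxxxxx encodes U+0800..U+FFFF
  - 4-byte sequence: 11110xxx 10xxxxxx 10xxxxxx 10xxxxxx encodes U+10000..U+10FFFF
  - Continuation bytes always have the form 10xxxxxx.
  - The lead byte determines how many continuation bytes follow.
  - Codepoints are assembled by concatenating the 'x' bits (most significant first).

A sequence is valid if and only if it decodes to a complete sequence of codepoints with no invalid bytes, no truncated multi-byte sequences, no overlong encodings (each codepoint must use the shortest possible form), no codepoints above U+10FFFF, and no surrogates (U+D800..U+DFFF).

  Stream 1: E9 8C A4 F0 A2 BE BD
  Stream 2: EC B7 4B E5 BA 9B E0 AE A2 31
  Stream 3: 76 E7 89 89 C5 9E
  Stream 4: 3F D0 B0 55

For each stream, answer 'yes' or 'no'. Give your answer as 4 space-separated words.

Stream 1: decodes cleanly. VALID
Stream 2: error at byte offset 2. INVALID
Stream 3: decodes cleanly. VALID
Stream 4: decodes cleanly. VALID

Answer: yes no yes yes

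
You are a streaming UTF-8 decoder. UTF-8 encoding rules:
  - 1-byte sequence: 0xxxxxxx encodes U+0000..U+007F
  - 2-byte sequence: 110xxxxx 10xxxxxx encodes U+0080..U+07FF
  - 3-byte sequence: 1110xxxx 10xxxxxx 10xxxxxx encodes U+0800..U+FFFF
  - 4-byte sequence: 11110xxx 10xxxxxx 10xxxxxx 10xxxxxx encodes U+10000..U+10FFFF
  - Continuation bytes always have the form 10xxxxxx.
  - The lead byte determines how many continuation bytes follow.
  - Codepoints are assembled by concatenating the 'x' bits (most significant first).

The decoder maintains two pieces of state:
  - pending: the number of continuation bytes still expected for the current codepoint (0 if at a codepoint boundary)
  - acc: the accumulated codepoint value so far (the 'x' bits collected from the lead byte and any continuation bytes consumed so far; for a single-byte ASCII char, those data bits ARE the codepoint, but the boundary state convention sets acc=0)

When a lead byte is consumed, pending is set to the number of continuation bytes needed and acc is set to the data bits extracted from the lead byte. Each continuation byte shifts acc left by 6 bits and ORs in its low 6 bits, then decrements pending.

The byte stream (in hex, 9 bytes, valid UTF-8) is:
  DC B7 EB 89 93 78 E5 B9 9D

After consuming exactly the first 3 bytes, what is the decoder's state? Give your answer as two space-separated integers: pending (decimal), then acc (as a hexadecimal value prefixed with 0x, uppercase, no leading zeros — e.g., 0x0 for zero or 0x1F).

Answer: 2 0xB

Derivation:
Byte[0]=DC: 2-byte lead. pending=1, acc=0x1C
Byte[1]=B7: continuation. acc=(acc<<6)|0x37=0x737, pending=0
Byte[2]=EB: 3-byte lead. pending=2, acc=0xB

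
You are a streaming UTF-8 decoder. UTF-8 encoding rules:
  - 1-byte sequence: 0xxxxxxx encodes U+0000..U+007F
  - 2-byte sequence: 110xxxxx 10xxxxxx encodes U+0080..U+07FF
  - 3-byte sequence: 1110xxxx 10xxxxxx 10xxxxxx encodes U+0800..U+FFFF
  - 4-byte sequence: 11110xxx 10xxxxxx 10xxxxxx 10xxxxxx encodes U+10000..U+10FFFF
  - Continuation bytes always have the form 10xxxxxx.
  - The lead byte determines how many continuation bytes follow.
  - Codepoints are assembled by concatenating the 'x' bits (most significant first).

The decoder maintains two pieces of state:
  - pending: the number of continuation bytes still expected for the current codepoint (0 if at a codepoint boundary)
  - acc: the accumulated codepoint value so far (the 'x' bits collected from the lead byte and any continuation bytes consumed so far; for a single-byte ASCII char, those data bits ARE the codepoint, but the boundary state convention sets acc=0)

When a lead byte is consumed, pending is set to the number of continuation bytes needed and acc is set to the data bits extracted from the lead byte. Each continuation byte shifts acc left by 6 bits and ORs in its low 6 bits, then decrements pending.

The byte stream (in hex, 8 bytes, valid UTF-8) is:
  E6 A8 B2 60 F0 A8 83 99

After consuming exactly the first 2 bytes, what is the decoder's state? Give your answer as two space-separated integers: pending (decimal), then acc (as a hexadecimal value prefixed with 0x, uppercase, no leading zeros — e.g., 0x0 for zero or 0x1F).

Byte[0]=E6: 3-byte lead. pending=2, acc=0x6
Byte[1]=A8: continuation. acc=(acc<<6)|0x28=0x1A8, pending=1

Answer: 1 0x1A8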